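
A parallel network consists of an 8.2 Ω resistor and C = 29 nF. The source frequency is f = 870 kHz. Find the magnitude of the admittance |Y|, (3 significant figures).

ω = 2πf = 5.466e+06 rad/s
X_C = 1/(ωC) = 6.31 Ω
Parallel: admittances add. Y = 1/R + jωC
Y = (0.122 + j0.159) S
|Y| = 0.200 S → |Z| = 1/|Y| = 5.00 Ω, ∠Z = −∠Y = -52.4°

200 mS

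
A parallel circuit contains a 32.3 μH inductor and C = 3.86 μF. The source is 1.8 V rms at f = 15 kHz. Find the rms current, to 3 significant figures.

63.5 mA

ω = 2πf = 94250 rad/s
X_L = ωL = 3.04 Ω
X_C = 1/(ωC) = 2.75 Ω
Parallel: admittances add. Y = 1/(jωL) + jωC
Y = (0 + j0.0353) S
|Y| = 0.0353 S → |Z| = 1/|Y| = 28.3 Ω, ∠Z = −∠Y = -90.0°
I = V/|Z| = 1.8/28.3 = 63.5 mA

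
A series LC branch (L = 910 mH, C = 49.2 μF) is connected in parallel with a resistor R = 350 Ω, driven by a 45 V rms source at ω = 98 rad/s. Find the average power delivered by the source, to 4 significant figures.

X_L = ωL = 89.18 Ω
X_C = 1/(ωC) = 207.4 Ω
Branch 1: Z₁ = R = 350.0 Ω
Branch 2 (series LC): Z₂ = j(X_L − X_C) = −j118.2 Ω
Parallel: Z = Z₁Z₂/(Z₁+Z₂), |Z| = 112.0 Ω, ∠Z = -71.34°
I = V/|Z| = 401.8 mA
P = VI cos φ = 45 × 0.4018 × cos(-71.34°) = 5.786 W

5.786 W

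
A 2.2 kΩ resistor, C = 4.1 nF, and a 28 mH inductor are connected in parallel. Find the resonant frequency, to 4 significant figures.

ω₀ = 1/√(LC) = 1/√(0.028 × 4.1e-09) = 93330 rad/s
f₀ = ω₀/(2π) = 14.85 kHz

14.85 kHz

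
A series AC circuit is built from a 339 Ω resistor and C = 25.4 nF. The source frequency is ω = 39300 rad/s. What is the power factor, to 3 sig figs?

X_C = 1/(ωC) = 1000 Ω
Z = 339 − j1000 Ω
|Z| = √(339² + 1000²) = 1060 Ω
∠Z = arctan(-1000/339) = -71.3°
cos φ = cos(-71.3°) = 0.321

0.321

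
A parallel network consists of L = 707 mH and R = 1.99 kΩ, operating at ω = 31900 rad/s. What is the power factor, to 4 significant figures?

X_L = ωL = 22550 Ω
Parallel: admittances add. Y = 1/R + 1/(jωL)
Y = (0.0005025 − j4.434e-05) S
|Y| = 0.0005045 S → |Z| = 1/|Y| = 1982 Ω, ∠Z = −∠Y = 5.042°
cos φ = cos(5.042°) = 0.9961

0.9961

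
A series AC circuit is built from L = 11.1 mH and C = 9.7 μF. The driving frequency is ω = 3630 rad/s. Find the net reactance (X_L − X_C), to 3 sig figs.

X_L = ωL = 40.3 Ω
X_C = 1/(ωC) = 28.4 Ω
X = 40.3 − 28.4 = 11.9 Ω

11.9 Ω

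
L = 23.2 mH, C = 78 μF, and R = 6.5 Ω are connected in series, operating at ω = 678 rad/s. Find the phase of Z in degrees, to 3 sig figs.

-26.1°

X_L = ωL = 15.7 Ω
X_C = 1/(ωC) = 18.9 Ω
Net reactance X = X_L − X_C = -3.18 Ω
Z = 6.50 − j3.18 Ω
|Z| = √(6.50² + 3.18²) = 7.24 Ω
∠Z = arctan(-3.18/6.50) = -26.1°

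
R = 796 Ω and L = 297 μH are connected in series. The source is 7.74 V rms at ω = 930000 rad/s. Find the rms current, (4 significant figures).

X_L = ωL = 276.2 Ω
Z = 796.0 + j276.2 Ω
|Z| = √(796.0² + 276.2²) = 842.6 Ω
I = V/|Z| = 7.74/842.6 = 9.186 mA

9.186 mA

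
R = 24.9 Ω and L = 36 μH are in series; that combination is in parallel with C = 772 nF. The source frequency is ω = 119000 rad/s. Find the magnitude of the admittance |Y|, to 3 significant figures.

X_L = ωL = 4.28 Ω
X_C = 1/(ωC) = 10.9 Ω
Branch 1 (R+jX_L): Z₁ = 24.9 + j4.28 Ω, |Z₁| = 25.3 Ω
Branch 2 (−jX_C): Z₂ = −j10.9 Ω
Parallel: Z = Z₁Z₂/(Z₁+Z₂), |Z| = 10.7 Ω, ∠Z = -65.4°
|Y| = 1/|Z| = 93.7 mS

93.7 mS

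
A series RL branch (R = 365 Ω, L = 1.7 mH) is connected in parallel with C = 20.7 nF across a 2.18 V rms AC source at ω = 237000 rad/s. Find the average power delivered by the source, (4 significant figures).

X_L = ωL = 402.9 Ω
X_C = 1/(ωC) = 203.8 Ω
Branch 1 (R+jX_L): Z₁ = 365.0 + j402.9 Ω, |Z₁| = 543.6 Ω
Branch 2 (−jX_C): Z₂ = −j203.8 Ω
Parallel: Z = Z₁Z₂/(Z₁+Z₂), |Z| = 266.5 Ω, ∠Z = -70.78°
I = V/|Z| = 8.179 mA
P = VI cos φ = 2.18 × 0.008179 × cos(-70.78°) = 5.869 mW

5.869 mW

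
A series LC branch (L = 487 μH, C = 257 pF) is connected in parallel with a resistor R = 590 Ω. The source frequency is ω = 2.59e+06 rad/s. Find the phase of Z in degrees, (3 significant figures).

X_L = ωL = 1260 Ω
X_C = 1/(ωC) = 1500 Ω
Branch 1: Z₁ = R = 590 Ω
Branch 2 (series LC): Z₂ = j(X_L − X_C) = −j241 Ω
Parallel: Z = Z₁Z₂/(Z₁+Z₂), |Z| = 223 Ω, ∠Z = -67.8°

-67.8°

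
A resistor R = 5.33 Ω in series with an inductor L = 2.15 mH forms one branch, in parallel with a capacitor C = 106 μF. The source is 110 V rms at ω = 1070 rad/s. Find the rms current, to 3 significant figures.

18.1 A

X_L = ωL = 2.30 Ω
X_C = 1/(ωC) = 8.82 Ω
Branch 1 (R+jX_L): Z₁ = 5.33 + j2.30 Ω, |Z₁| = 5.81 Ω
Branch 2 (−jX_C): Z₂ = −j8.82 Ω
Parallel: Z = Z₁Z₂/(Z₁+Z₂), |Z| = 6.08 Ω, ∠Z = -15.9°
I = V/|Z| = 110/6.08 = 18.1 A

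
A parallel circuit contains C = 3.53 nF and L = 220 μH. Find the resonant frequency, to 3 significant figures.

ω₀ = 1/√(LC) = 1/√(0.00022 × 3.53e-09) = 1.135e+06 rad/s
f₀ = ω₀/(2π) = 181 kHz

181 kHz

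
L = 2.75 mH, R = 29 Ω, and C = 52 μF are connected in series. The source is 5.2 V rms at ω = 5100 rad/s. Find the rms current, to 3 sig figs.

X_L = ωL = 14.0 Ω
X_C = 1/(ωC) = 3.77 Ω
Net reactance X = X_L − X_C = 10.3 Ω
Z = 29.0 + j10.3 Ω
|Z| = √(29.0² + 10.3²) = 30.8 Ω
I = V/|Z| = 5.2/30.8 = 169 mA

169 mA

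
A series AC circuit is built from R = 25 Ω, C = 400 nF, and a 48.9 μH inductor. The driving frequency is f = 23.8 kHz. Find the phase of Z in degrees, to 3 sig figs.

-20.6°

ω = 2πf = 149500 rad/s
X_L = ωL = 7.31 Ω
X_C = 1/(ωC) = 16.7 Ω
Net reactance X = X_L − X_C = -9.41 Ω
Z = 25.0 − j9.41 Ω
|Z| = √(25.0² + 9.41²) = 26.7 Ω
∠Z = arctan(-9.41/25.0) = -20.6°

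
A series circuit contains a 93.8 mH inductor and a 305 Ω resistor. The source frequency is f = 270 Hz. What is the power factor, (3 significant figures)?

0.887

ω = 2πf = 1696 rad/s
X_L = ωL = 159 Ω
Z = 305 + j159 Ω
|Z| = √(305² + 159²) = 344 Ω
∠Z = arctan(159/305) = 27.6°
cos φ = cos(27.6°) = 0.887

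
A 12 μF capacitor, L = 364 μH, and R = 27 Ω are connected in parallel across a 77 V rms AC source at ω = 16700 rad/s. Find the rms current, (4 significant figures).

3.971 A

X_L = ωL = 6.079 Ω
X_C = 1/(ωC) = 4.990 Ω
Parallel: admittances add. Y = 1/R + 1/(jωL) + jωC
Y = (0.03704 + j0.03589) S
|Y| = 0.05158 S → |Z| = 1/|Y| = 19.39 Ω, ∠Z = −∠Y = -44.10°
I = V/|Z| = 77/19.39 = 3.971 A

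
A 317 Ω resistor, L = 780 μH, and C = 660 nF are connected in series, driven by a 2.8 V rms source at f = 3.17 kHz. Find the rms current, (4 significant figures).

8.676 mA

ω = 2πf = 19920 rad/s
X_L = ωL = 15.54 Ω
X_C = 1/(ωC) = 76.07 Ω
Net reactance X = X_L − X_C = -60.53 Ω
Z = 317.0 − j60.53 Ω
|Z| = √(317.0² + 60.53²) = 322.7 Ω
I = V/|Z| = 2.8/322.7 = 8.676 mA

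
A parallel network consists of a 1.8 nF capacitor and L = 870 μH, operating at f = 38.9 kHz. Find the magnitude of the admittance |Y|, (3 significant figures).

4.26 mS

ω = 2πf = 244400 rad/s
X_L = ωL = 213 Ω
X_C = 1/(ωC) = 2270 Ω
Parallel: admittances add. Y = 1/(jωL) + jωC
Y = (0 − j0.00426) S
|Y| = 0.00426 S → |Z| = 1/|Y| = 235 Ω, ∠Z = −∠Y = 90.0°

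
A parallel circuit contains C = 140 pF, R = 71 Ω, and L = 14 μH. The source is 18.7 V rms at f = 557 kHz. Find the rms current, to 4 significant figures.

456.2 mA

ω = 2πf = 3.5e+06 rad/s
X_L = ωL = 49.00 Ω
X_C = 1/(ωC) = 2041 Ω
Parallel: admittances add. Y = 1/R + 1/(jωL) + jωC
Y = (0.01408 − j0.01992) S
|Y| = 0.02440 S → |Z| = 1/|Y| = 40.99 Ω, ∠Z = −∠Y = 54.74°
I = V/|Z| = 18.7/40.99 = 456.2 mA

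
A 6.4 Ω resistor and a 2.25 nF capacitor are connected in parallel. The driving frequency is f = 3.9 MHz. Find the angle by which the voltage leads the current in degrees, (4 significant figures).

-19.44°

ω = 2πf = 2.45e+07 rad/s
X_C = 1/(ωC) = 18.14 Ω
Parallel: admittances add. Y = 1/R + jωC
Y = (0.1562 + j0.05513) S
|Y| = 0.1657 S → |Z| = 1/|Y| = 6.035 Ω, ∠Z = −∠Y = -19.44°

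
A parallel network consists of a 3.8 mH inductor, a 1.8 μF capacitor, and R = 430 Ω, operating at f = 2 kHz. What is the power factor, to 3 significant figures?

0.811

ω = 2πf = 12570 rad/s
X_L = ωL = 47.8 Ω
X_C = 1/(ωC) = 44.2 Ω
Parallel: admittances add. Y = 1/R + 1/(jωL) + jωC
Y = (0.00233 + j0.00168) S
|Y| = 0.00287 S → |Z| = 1/|Y| = 349 Ω, ∠Z = −∠Y = -35.8°
cos φ = cos(-35.8°) = 0.811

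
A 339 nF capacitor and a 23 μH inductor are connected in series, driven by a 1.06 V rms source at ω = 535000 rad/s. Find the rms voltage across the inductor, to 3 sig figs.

1.92 V

X_L = ωL = 12.3 Ω
X_C = 1/(ωC) = 5.51 Ω
Net reactance X = X_L − X_C = 6.79 Ω
Z = j6.79 Ω
|Z| = √(0² + 6.79²) = 6.79 Ω
I = V/|Z| = 156 mA
V_L = I·|Z_L| = 0.156 × 12.3 = 1.92 V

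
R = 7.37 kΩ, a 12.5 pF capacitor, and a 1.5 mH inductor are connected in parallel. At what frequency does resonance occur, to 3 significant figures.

ω₀ = 1/√(LC) = 1/√(0.0015 × 1.25e-11) = 7.303e+06 rad/s
f₀ = ω₀/(2π) = 1.16 MHz

1.16 MHz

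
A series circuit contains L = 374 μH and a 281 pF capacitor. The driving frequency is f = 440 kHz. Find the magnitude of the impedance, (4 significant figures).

253.3 Ω

ω = 2πf = 2.765e+06 rad/s
X_L = ωL = 1034 Ω
X_C = 1/(ωC) = 1287 Ω
Net reactance X = X_L − X_C = -253.3 Ω
Z = − j253.3 Ω
|Z| = √(0² + 253.3²) = 253.3 Ω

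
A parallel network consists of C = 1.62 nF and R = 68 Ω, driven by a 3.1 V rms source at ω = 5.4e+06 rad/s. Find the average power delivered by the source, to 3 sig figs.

141 mW

X_C = 1/(ωC) = 114 Ω
Parallel: admittances add. Y = 1/R + jωC
Y = (0.0147 + j0.00875) S
|Y| = 0.0171 S → |Z| = 1/|Y| = 58.4 Ω, ∠Z = −∠Y = -30.7°
I = V/|Z| = 53.0 mA
P = VI cos φ = 3.1 × 0.0530 × cos(-30.7°) = 141 mW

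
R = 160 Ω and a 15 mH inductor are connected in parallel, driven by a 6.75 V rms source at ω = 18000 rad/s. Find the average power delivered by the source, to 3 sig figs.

285 mW

X_L = ωL = 270 Ω
Parallel: admittances add. Y = 1/R + 1/(jωL)
Y = (0.00625 − j0.00370) S
|Y| = 0.00726 S → |Z| = 1/|Y| = 138 Ω, ∠Z = −∠Y = 30.7°
I = V/|Z| = 49.0 mA
P = VI cos φ = 6.75 × 0.0490 × cos(30.7°) = 285 mW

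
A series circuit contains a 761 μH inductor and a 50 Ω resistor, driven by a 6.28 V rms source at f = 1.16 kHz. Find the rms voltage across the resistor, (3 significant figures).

ω = 2πf = 7288 rad/s
X_L = ωL = 5.55 Ω
Z = 50.0 + j5.55 Ω
|Z| = √(50.0² + 5.55²) = 50.3 Ω
I = V/|Z| = 125 mA
V_R = I·|Z_R| = 0.125 × 50.0 = 6.24 V

6.24 V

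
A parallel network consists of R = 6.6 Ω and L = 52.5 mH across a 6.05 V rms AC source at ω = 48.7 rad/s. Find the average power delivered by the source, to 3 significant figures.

X_L = ωL = 2.56 Ω
Parallel: admittances add. Y = 1/R + 1/(jωL)
Y = (0.152 − j0.391) S
|Y| = 0.419 S → |Z| = 1/|Y| = 2.38 Ω, ∠Z = −∠Y = 68.8°
I = V/|Z| = 2.54 A
P = VI cos φ = 6.05 × 2.54 × cos(68.8°) = 5.55 W

5.55 W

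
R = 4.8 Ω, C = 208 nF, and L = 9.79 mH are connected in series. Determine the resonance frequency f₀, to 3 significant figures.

3.53 kHz

ω₀ = 1/√(LC) = 1/√(0.00979 × 2.08e-07) = 22160 rad/s
f₀ = ω₀/(2π) = 3.53 kHz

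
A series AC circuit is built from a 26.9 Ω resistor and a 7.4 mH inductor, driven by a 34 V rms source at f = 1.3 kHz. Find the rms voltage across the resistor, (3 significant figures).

ω = 2πf = 8168 rad/s
X_L = ωL = 60.4 Ω
Z = 26.9 + j60.4 Ω
|Z| = √(26.9² + 60.4²) = 66.2 Ω
I = V/|Z| = 514 mA
V_R = I·|Z_R| = 0.514 × 26.9 = 13.8 V

13.8 V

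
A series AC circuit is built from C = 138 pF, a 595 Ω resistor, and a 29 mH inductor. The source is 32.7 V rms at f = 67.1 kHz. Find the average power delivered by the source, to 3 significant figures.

25.5 mW

ω = 2πf = 421600 rad/s
X_L = ωL = 12200 Ω
X_C = 1/(ωC) = 17200 Ω
Net reactance X = X_L − X_C = -4960 Ω
Z = 595 − j4960 Ω
|Z| = √(595² + 4960²) = 5000 Ω
∠Z = arctan(-4960/595) = -83.2°
I = V/|Z| = 6.54 mA
P = VI cos φ = 32.7 × 0.00654 × cos(-83.2°) = 25.5 mW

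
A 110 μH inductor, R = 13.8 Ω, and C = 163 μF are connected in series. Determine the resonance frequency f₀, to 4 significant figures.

ω₀ = 1/√(LC) = 1/√(0.00011 × 0.000163) = 7468 rad/s
f₀ = ω₀/(2π) = 1.189 kHz

1.189 kHz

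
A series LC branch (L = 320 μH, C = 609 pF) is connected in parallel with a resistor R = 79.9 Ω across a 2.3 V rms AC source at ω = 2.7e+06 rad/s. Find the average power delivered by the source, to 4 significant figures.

X_L = ωL = 864.0 Ω
X_C = 1/(ωC) = 608.2 Ω
Branch 1: Z₁ = R = 79.90 Ω
Branch 2 (series LC): Z₂ = j(X_L − X_C) = j255.8 Ω
Parallel: Z = Z₁Z₂/(Z₁+Z₂), |Z| = 76.27 Ω, ∠Z = 17.34°
I = V/|Z| = 30.16 mA
P = VI cos φ = 2.3 × 0.03016 × cos(17.34°) = 66.21 mW

66.21 mW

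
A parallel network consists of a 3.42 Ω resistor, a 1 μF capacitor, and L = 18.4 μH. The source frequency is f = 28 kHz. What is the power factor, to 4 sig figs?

ω = 2πf = 175900 rad/s
X_L = ωL = 3.237 Ω
X_C = 1/(ωC) = 5.684 Ω
Parallel: admittances add. Y = 1/R + 1/(jωL) + jωC
Y = (0.2924 − j0.1330) S
|Y| = 0.3212 S → |Z| = 1/|Y| = 3.113 Ω, ∠Z = −∠Y = 24.46°
cos φ = cos(24.46°) = 0.9103

0.9103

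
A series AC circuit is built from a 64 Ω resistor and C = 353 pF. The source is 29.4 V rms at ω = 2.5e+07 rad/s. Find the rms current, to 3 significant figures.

226 mA

X_C = 1/(ωC) = 113 Ω
Z = 64.0 − j113 Ω
|Z| = √(64.0² + 113²) = 130 Ω
I = V/|Z| = 29.4/130 = 226 mA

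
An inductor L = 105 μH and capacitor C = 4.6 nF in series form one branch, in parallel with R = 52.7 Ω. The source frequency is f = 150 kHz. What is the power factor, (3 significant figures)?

ω = 2πf = 942500 rad/s
X_L = ωL = 99.0 Ω
X_C = 1/(ωC) = 231 Ω
Branch 1: Z₁ = R = 52.7 Ω
Branch 2 (series LC): Z₂ = j(X_L − X_C) = −j132 Ω
Parallel: Z = Z₁Z₂/(Z₁+Z₂), |Z| = 48.9 Ω, ∠Z = -21.8°
cos φ = cos(-21.8°) = 0.928

0.928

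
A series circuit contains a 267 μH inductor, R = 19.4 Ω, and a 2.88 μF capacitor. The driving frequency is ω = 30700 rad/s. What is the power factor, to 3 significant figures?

X_L = ωL = 8.20 Ω
X_C = 1/(ωC) = 11.3 Ω
Net reactance X = X_L − X_C = -3.11 Ω
Z = 19.4 − j3.11 Ω
|Z| = √(19.4² + 3.11²) = 19.6 Ω
∠Z = arctan(-3.11/19.4) = -9.12°
cos φ = cos(-9.12°) = 0.987

0.987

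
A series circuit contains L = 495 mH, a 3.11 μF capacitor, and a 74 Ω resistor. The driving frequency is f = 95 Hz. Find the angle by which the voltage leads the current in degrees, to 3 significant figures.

ω = 2πf = 596.9 rad/s
X_L = ωL = 295 Ω
X_C = 1/(ωC) = 539 Ω
Net reactance X = X_L − X_C = -243 Ω
Z = 74.0 − j243 Ω
|Z| = √(74.0² + 243²) = 254 Ω
∠Z = arctan(-243/74.0) = -73.1°

-73.1°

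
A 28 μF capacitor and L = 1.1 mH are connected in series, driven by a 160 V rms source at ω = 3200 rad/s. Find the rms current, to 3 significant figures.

20.9 A

X_L = ωL = 3.52 Ω
X_C = 1/(ωC) = 11.2 Ω
Net reactance X = X_L − X_C = -7.64 Ω
Z = − j7.64 Ω
|Z| = √(0² + 7.64²) = 7.64 Ω
I = V/|Z| = 160/7.64 = 20.9 A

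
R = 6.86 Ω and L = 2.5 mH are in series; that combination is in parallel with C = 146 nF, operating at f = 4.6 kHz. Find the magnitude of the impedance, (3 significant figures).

ω = 2πf = 28900 rad/s
X_L = ωL = 72.3 Ω
X_C = 1/(ωC) = 237 Ω
Branch 1 (R+jX_L): Z₁ = 6.86 + j72.3 Ω, |Z₁| = 72.6 Ω
Branch 2 (−jX_C): Z₂ = −j237 Ω
Parallel: Z = Z₁Z₂/(Z₁+Z₂), |Z| = 104 Ω, ∠Z = 82.2°

104 Ω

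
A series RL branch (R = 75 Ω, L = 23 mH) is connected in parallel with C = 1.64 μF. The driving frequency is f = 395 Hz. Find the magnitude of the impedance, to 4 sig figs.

114.1 Ω

ω = 2πf = 2482 rad/s
X_L = ωL = 57.08 Ω
X_C = 1/(ωC) = 245.7 Ω
Branch 1 (R+jX_L): Z₁ = 75.00 + j57.08 Ω, |Z₁| = 94.25 Ω
Branch 2 (−jX_C): Z₂ = −j245.7 Ω
Parallel: Z = Z₁Z₂/(Z₁+Z₂), |Z| = 114.1 Ω, ∠Z = 15.59°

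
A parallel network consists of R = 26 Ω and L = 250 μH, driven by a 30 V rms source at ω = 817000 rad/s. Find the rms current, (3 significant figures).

1.16 A

X_L = ωL = 204 Ω
Parallel: admittances add. Y = 1/R + 1/(jωL)
Y = (0.0385 − j0.00490) S
|Y| = 0.0388 S → |Z| = 1/|Y| = 25.8 Ω, ∠Z = −∠Y = 7.25°
I = V/|Z| = 30/25.8 = 1.16 A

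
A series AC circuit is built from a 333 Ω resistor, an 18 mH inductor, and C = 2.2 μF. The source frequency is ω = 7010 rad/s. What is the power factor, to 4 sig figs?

0.9835

X_L = ωL = 126.2 Ω
X_C = 1/(ωC) = 64.84 Ω
Net reactance X = X_L − X_C = 61.34 Ω
Z = 333.0 + j61.34 Ω
|Z| = √(333.0² + 61.34²) = 338.6 Ω
∠Z = arctan(61.34/333.0) = 10.44°
cos φ = cos(10.44°) = 0.9835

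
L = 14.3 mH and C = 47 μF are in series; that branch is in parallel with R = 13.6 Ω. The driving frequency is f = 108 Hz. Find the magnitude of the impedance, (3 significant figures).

11.5 Ω

ω = 2πf = 678.6 rad/s
X_L = ωL = 9.70 Ω
X_C = 1/(ωC) = 31.4 Ω
Branch 1: Z₁ = R = 13.6 Ω
Branch 2 (series LC): Z₂ = j(X_L − X_C) = −j21.7 Ω
Parallel: Z = Z₁Z₂/(Z₁+Z₂), |Z| = 11.5 Ω, ∠Z = -32.1°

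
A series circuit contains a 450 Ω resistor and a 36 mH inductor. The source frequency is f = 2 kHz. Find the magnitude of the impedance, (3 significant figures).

638 Ω

ω = 2πf = 12570 rad/s
X_L = ωL = 452 Ω
Z = 450 + j452 Ω
|Z| = √(450² + 452²) = 638 Ω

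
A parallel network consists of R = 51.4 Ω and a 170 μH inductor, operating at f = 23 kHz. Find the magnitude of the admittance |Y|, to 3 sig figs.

45.1 mS

ω = 2πf = 144500 rad/s
X_L = ωL = 24.6 Ω
Parallel: admittances add. Y = 1/R + 1/(jωL)
Y = (0.0195 − j0.0407) S
|Y| = 0.0451 S → |Z| = 1/|Y| = 22.2 Ω, ∠Z = −∠Y = 64.5°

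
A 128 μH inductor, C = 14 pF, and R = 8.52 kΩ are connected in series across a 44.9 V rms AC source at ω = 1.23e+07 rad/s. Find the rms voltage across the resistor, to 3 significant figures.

X_L = ωL = 1570 Ω
X_C = 1/(ωC) = 5810 Ω
Net reactance X = X_L − X_C = -4230 Ω
Z = 8520 − j4230 Ω
|Z| = √(8520² + 4230²) = 9510 Ω
I = V/|Z| = 4.72 mA
V_R = I·|Z_R| = 0.00472 × 8520 = 40.2 V

40.2 V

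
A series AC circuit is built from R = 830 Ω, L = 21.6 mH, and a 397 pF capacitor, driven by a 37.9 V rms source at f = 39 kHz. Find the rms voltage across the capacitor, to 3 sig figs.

77.1 V

ω = 2πf = 245000 rad/s
X_L = ωL = 5290 Ω
X_C = 1/(ωC) = 10300 Ω
Net reactance X = X_L − X_C = -4990 Ω
Z = 830 − j4990 Ω
|Z| = √(830² + 4990²) = 5050 Ω
I = V/|Z| = 7.50 mA
V_C = I·|Z_C| = 0.00750 × 10300 = 77.1 V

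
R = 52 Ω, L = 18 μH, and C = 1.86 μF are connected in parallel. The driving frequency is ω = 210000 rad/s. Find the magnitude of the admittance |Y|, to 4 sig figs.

X_L = ωL = 3.780 Ω
X_C = 1/(ωC) = 2.560 Ω
Parallel: admittances add. Y = 1/R + 1/(jωL) + jωC
Y = (0.01923 + j0.1260) S
|Y| = 0.1275 S → |Z| = 1/|Y| = 7.843 Ω, ∠Z = −∠Y = -81.33°

127.5 mS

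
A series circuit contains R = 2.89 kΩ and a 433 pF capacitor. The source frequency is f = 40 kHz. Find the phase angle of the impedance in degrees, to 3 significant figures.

-72.5°

ω = 2πf = 251300 rad/s
X_C = 1/(ωC) = 9190 Ω
Z = 2890 − j9190 Ω
|Z| = √(2890² + 9190²) = 9630 Ω
∠Z = arctan(-9190/2890) = -72.5°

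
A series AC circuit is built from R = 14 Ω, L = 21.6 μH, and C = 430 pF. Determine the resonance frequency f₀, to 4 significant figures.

1.651 MHz

ω₀ = 1/√(LC) = 1/√(2.16e-05 × 4.3e-10) = 1.038e+07 rad/s
f₀ = ω₀/(2π) = 1.651 MHz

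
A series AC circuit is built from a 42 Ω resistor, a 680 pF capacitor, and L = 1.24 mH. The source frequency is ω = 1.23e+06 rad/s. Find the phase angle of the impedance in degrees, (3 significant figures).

X_L = ωL = 1530 Ω
X_C = 1/(ωC) = 1200 Ω
Net reactance X = X_L − X_C = 330 Ω
Z = 42.0 + j330 Ω
|Z| = √(42.0² + 330²) = 332 Ω
∠Z = arctan(330/42.0) = 82.7°

82.7°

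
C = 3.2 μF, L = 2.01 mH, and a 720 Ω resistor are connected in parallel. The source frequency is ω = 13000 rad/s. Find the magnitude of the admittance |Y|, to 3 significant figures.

3.61 mS

X_L = ωL = 26.1 Ω
X_C = 1/(ωC) = 24.0 Ω
Parallel: admittances add. Y = 1/R + 1/(jωL) + jωC
Y = (0.00139 + j0.00333) S
|Y| = 0.00361 S → |Z| = 1/|Y| = 277 Ω, ∠Z = −∠Y = -67.4°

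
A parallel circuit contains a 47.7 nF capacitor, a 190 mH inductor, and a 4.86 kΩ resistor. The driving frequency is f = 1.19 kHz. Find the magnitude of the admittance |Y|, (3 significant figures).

404 μS

ω = 2πf = 7477 rad/s
X_L = ωL = 1420 Ω
X_C = 1/(ωC) = 2800 Ω
Parallel: admittances add. Y = 1/R + 1/(jωL) + jωC
Y = (0.000206 − j0.000347) S
|Y| = 0.000404 S → |Z| = 1/|Y| = 2480 Ω, ∠Z = −∠Y = 59.4°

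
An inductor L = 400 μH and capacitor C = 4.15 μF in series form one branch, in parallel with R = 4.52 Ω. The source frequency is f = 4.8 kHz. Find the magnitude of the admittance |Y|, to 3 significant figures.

ω = 2πf = 30160 rad/s
X_L = ωL = 12.1 Ω
X_C = 1/(ωC) = 7.99 Ω
Branch 1: Z₁ = R = 4.52 Ω
Branch 2 (series LC): Z₂ = j(X_L − X_C) = j4.07 Ω
Parallel: Z = Z₁Z₂/(Z₁+Z₂), |Z| = 3.03 Ω, ∠Z = 48.0°
|Y| = 1/|Z| = 330 mS

330 mS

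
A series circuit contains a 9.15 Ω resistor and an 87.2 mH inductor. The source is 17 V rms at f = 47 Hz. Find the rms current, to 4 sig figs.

ω = 2πf = 295.3 rad/s
X_L = ωL = 25.75 Ω
Z = 9.150 + j25.75 Ω
|Z| = √(9.150² + 25.75²) = 27.33 Ω
I = V/|Z| = 17/27.33 = 622.1 mA

622.1 mA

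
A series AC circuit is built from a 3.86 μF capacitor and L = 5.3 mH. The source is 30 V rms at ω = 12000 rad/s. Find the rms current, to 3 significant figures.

714 mA

X_L = ωL = 63.6 Ω
X_C = 1/(ωC) = 21.6 Ω
Net reactance X = X_L − X_C = 42.0 Ω
Z = j42.0 Ω
|Z| = √(0² + 42.0²) = 42.0 Ω
I = V/|Z| = 30/42.0 = 714 mA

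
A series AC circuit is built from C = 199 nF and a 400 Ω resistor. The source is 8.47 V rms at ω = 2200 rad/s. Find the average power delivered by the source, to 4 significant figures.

X_C = 1/(ωC) = 2284 Ω
Z = 400.0 − j2284 Ω
|Z| = √(400.0² + 2284²) = 2319 Ω
∠Z = arctan(-2284/400.0) = -80.07°
I = V/|Z| = 3.653 mA
P = VI cos φ = 8.47 × 0.003653 × cos(-80.07°) = 5.337 mW

5.337 mW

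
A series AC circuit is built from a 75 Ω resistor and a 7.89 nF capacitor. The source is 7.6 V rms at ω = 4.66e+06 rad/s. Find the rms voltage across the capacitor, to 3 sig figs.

2.59 V

X_C = 1/(ωC) = 27.2 Ω
Z = 75.0 − j27.2 Ω
|Z| = √(75.0² + 27.2²) = 79.8 Ω
I = V/|Z| = 95.3 mA
V_C = I·|Z_C| = 0.0953 × 27.2 = 2.59 V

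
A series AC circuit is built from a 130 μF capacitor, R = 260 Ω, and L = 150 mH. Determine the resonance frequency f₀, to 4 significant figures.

36.04 Hz

ω₀ = 1/√(LC) = 1/√(0.15 × 0.00013) = 226.5 rad/s
f₀ = ω₀/(2π) = 36.04 Hz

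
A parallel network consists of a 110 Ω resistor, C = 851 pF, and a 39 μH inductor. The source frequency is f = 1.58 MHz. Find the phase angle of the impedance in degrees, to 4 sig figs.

-32.83°

ω = 2πf = 9.927e+06 rad/s
X_L = ωL = 387.2 Ω
X_C = 1/(ωC) = 118.4 Ω
Parallel: admittances add. Y = 1/R + 1/(jωL) + jωC
Y = (0.009091 + j0.005865) S
|Y| = 0.01082 S → |Z| = 1/|Y| = 92.43 Ω, ∠Z = −∠Y = -32.83°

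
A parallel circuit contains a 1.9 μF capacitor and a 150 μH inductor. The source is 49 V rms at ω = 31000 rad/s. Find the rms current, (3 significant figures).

7.65 A

X_L = ωL = 4.65 Ω
X_C = 1/(ωC) = 17.0 Ω
Parallel: admittances add. Y = 1/(jωL) + jωC
Y = (0 − j0.156) S
|Y| = 0.156 S → |Z| = 1/|Y| = 6.40 Ω, ∠Z = −∠Y = 90.0°
I = V/|Z| = 49/6.40 = 7.65 A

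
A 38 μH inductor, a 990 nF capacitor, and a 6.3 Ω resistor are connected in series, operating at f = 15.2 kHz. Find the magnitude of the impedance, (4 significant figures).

ω = 2πf = 95500 rad/s
X_L = ωL = 3.629 Ω
X_C = 1/(ωC) = 10.58 Ω
Net reactance X = X_L − X_C = -6.947 Ω
Z = 6.300 − j6.947 Ω
|Z| = √(6.300² + 6.947²) = 9.378 Ω

9.378 Ω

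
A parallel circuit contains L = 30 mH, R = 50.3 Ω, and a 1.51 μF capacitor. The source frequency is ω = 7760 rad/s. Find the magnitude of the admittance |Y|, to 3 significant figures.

X_L = ωL = 233 Ω
X_C = 1/(ωC) = 85.3 Ω
Parallel: admittances add. Y = 1/R + 1/(jωL) + jωC
Y = (0.0199 + j0.00742) S
|Y| = 0.0212 S → |Z| = 1/|Y| = 47.1 Ω, ∠Z = −∠Y = -20.5°

21.2 mS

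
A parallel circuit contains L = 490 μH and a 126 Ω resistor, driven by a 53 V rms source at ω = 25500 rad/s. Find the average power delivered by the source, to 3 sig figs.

22.3 W

X_L = ωL = 12.5 Ω
Parallel: admittances add. Y = 1/R + 1/(jωL)
Y = (0.00794 − j0.0800) S
|Y| = 0.0804 S → |Z| = 1/|Y| = 12.4 Ω, ∠Z = −∠Y = 84.3°
I = V/|Z| = 4.26 A
P = VI cos φ = 53 × 4.26 × cos(84.3°) = 22.3 W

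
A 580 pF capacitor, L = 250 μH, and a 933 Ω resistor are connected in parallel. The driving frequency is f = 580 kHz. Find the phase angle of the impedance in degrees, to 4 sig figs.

ω = 2πf = 3.644e+06 rad/s
X_L = ωL = 911.1 Ω
X_C = 1/(ωC) = 473.1 Ω
Parallel: admittances add. Y = 1/R + 1/(jωL) + jωC
Y = (0.001072 + j0.001016) S
|Y| = 0.001477 S → |Z| = 1/|Y| = 677.1 Ω, ∠Z = −∠Y = -43.47°

-43.47°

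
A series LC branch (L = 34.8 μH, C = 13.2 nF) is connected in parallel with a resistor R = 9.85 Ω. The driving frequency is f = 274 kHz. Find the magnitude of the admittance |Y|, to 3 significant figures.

ω = 2πf = 1.722e+06 rad/s
X_L = ωL = 59.9 Ω
X_C = 1/(ωC) = 44.0 Ω
Branch 1: Z₁ = R = 9.85 Ω
Branch 2 (series LC): Z₂ = j(X_L − X_C) = j15.9 Ω
Parallel: Z = Z₁Z₂/(Z₁+Z₂), |Z| = 8.37 Ω, ∠Z = 31.8°
|Y| = 1/|Z| = 119 mS

119 mS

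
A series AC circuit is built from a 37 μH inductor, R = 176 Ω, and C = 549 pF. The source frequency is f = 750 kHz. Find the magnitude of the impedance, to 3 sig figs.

ω = 2πf = 4.712e+06 rad/s
X_L = ωL = 174 Ω
X_C = 1/(ωC) = 387 Ω
Net reactance X = X_L − X_C = -212 Ω
Z = 176 − j212 Ω
|Z| = √(176² + 212²) = 276 Ω

276 Ω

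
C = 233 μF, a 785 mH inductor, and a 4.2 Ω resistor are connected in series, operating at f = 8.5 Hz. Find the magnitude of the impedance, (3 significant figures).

38.7 Ω

ω = 2πf = 53.41 rad/s
X_L = ωL = 41.9 Ω
X_C = 1/(ωC) = 80.4 Ω
Net reactance X = X_L − X_C = -38.4 Ω
Z = 4.20 − j38.4 Ω
|Z| = √(4.20² + 38.4²) = 38.7 Ω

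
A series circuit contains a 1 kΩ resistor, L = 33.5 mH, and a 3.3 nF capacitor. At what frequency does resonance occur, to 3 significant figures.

15.1 kHz

ω₀ = 1/√(LC) = 1/√(0.0335 × 3.3e-09) = 95110 rad/s
f₀ = ω₀/(2π) = 15.1 kHz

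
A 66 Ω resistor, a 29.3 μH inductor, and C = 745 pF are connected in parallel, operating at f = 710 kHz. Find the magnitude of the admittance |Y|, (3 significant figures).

ω = 2πf = 4.461e+06 rad/s
X_L = ωL = 131 Ω
X_C = 1/(ωC) = 301 Ω
Parallel: admittances add. Y = 1/R + 1/(jωL) + jωC
Y = (0.0152 − j0.00433) S
|Y| = 0.0158 S → |Z| = 1/|Y| = 63.5 Ω, ∠Z = −∠Y = 15.9°

15.8 mS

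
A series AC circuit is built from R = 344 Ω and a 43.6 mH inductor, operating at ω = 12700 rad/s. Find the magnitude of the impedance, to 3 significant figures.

X_L = ωL = 554 Ω
Z = 344 + j554 Ω
|Z| = √(344² + 554²) = 652 Ω

652 Ω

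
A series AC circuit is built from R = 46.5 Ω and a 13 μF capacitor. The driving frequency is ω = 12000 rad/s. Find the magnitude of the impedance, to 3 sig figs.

46.9 Ω

X_C = 1/(ωC) = 6.41 Ω
Z = 46.5 − j6.41 Ω
|Z| = √(46.5² + 6.41²) = 46.9 Ω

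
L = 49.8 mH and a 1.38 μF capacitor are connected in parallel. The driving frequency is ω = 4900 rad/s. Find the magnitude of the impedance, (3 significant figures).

375 Ω

X_L = ωL = 244 Ω
X_C = 1/(ωC) = 148 Ω
Parallel: admittances add. Y = 1/(jωL) + jωC
Y = (0 + j0.00266) S
|Y| = 0.00266 S → |Z| = 1/|Y| = 375 Ω, ∠Z = −∠Y = -90.0°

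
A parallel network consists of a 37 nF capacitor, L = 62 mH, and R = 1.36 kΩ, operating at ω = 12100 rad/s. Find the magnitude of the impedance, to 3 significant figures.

869 Ω

X_L = ωL = 750 Ω
X_C = 1/(ωC) = 2230 Ω
Parallel: admittances add. Y = 1/R + 1/(jωL) + jωC
Y = (0.000735 − j0.000885) S
|Y| = 0.00115 S → |Z| = 1/|Y| = 869 Ω, ∠Z = −∠Y = 50.3°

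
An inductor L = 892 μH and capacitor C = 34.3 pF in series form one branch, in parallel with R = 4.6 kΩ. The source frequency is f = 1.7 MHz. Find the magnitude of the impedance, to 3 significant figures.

ω = 2πf = 1.068e+07 rad/s
X_L = ωL = 9530 Ω
X_C = 1/(ωC) = 2730 Ω
Branch 1: Z₁ = R = 4600 Ω
Branch 2 (series LC): Z₂ = j(X_L − X_C) = j6800 Ω
Parallel: Z = Z₁Z₂/(Z₁+Z₂), |Z| = 3810 Ω, ∠Z = 34.1°

3810 Ω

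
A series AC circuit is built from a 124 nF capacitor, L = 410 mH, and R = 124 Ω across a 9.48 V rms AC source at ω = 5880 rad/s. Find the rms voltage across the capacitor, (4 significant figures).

X_L = ωL = 2411 Ω
X_C = 1/(ωC) = 1372 Ω
Net reactance X = X_L − X_C = 1039 Ω
Z = 124.0 + j1039 Ω
|Z| = √(124.0² + 1039²) = 1047 Ω
I = V/|Z| = 9.057 mA
V_C = I·|Z_C| = 0.009057 × 1372 = 12.42 V

12.42 V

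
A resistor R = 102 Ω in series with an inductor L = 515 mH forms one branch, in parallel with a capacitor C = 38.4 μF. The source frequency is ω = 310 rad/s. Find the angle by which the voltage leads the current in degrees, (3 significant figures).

X_L = ωL = 160 Ω
X_C = 1/(ωC) = 84.0 Ω
Branch 1 (R+jX_L): Z₁ = 102 + j160 Ω, |Z₁| = 189 Ω
Branch 2 (−jX_C): Z₂ = −j84.0 Ω
Parallel: Z = Z₁Z₂/(Z₁+Z₂), |Z| = 125 Ω, ∠Z = -69.1°

-69.1°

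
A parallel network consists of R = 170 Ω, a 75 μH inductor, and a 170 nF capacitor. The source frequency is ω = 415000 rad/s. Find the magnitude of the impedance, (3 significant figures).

X_L = ωL = 31.1 Ω
X_C = 1/(ωC) = 14.2 Ω
Parallel: admittances add. Y = 1/R + 1/(jωL) + jωC
Y = (0.00588 + j0.0384) S
|Y| = 0.0389 S → |Z| = 1/|Y| = 25.7 Ω, ∠Z = −∠Y = -81.3°

25.7 Ω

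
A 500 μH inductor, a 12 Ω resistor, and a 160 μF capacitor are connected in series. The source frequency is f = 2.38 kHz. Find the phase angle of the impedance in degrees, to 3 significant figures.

30.5°

ω = 2πf = 14950 rad/s
X_L = ωL = 7.48 Ω
X_C = 1/(ωC) = 0.418 Ω
Net reactance X = X_L − X_C = 7.06 Ω
Z = 12.0 + j7.06 Ω
|Z| = √(12.0² + 7.06²) = 13.9 Ω
∠Z = arctan(7.06/12.0) = 30.5°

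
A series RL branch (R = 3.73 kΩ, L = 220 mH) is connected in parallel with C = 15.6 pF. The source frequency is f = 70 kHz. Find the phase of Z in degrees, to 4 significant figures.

ω = 2πf = 439800 rad/s
X_L = ωL = 96760 Ω
X_C = 1/(ωC) = 145700 Ω
Branch 1 (R+jX_L): Z₁ = 3730 + j96760 Ω, |Z₁| = 96830 Ω
Branch 2 (−jX_C): Z₂ = −j145700 Ω
Parallel: Z = Z₁Z₂/(Z₁+Z₂), |Z| = 287300 Ω, ∠Z = 83.44°

83.44°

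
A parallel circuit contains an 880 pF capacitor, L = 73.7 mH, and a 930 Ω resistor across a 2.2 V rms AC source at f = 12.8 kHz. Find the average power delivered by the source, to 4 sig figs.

5.204 mW

ω = 2πf = 80420 rad/s
X_L = ωL = 5927 Ω
X_C = 1/(ωC) = 14130 Ω
Parallel: admittances add. Y = 1/R + 1/(jωL) + jωC
Y = (0.001075 − j9.794e-05) S
|Y| = 0.001080 S → |Z| = 1/|Y| = 926.2 Ω, ∠Z = −∠Y = 5.204°
I = V/|Z| = 2.375 mA
P = VI cos φ = 2.2 × 0.002375 × cos(5.204°) = 5.204 mW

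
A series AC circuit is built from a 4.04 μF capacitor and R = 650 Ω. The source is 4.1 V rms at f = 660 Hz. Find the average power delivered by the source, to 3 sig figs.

25.6 mW

ω = 2πf = 4147 rad/s
X_C = 1/(ωC) = 59.7 Ω
Z = 650 − j59.7 Ω
|Z| = √(650² + 59.7²) = 653 Ω
∠Z = arctan(-59.7/650) = -5.25°
I = V/|Z| = 6.28 mA
P = VI cos φ = 4.1 × 0.00628 × cos(-5.25°) = 25.6 mW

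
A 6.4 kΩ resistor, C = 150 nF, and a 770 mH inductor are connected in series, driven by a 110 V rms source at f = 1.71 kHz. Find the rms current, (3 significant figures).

ω = 2πf = 10740 rad/s
X_L = ωL = 8270 Ω
X_C = 1/(ωC) = 620 Ω
Net reactance X = X_L − X_C = 7650 Ω
Z = 6400 + j7650 Ω
|Z| = √(6400² + 7650²) = 9980 Ω
I = V/|Z| = 110/9980 = 11.0 mA

11.0 mA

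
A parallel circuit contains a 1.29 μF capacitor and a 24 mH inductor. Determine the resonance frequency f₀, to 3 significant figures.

905 Hz

ω₀ = 1/√(LC) = 1/√(0.024 × 1.29e-06) = 5683 rad/s
f₀ = ω₀/(2π) = 905 Hz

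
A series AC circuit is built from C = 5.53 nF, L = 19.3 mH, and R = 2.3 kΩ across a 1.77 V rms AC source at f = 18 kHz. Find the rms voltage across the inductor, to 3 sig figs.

ω = 2πf = 113100 rad/s
X_L = ωL = 2180 Ω
X_C = 1/(ωC) = 1600 Ω
Net reactance X = X_L − X_C = 584 Ω
Z = 2300 + j584 Ω
|Z| = √(2300² + 584²) = 2370 Ω
I = V/|Z| = 746 μA
V_L = I·|Z_L| = 0.000746 × 2180 = 1.63 V

1.63 V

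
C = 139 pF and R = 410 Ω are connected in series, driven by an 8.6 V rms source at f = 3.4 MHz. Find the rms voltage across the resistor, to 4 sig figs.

6.646 V

ω = 2πf = 2.136e+07 rad/s
X_C = 1/(ωC) = 336.8 Ω
Z = 410.0 − j336.8 Ω
|Z| = √(410.0² + 336.8²) = 530.6 Ω
I = V/|Z| = 16.21 mA
V_R = I·|Z_R| = 0.01621 × 410.0 = 6.646 V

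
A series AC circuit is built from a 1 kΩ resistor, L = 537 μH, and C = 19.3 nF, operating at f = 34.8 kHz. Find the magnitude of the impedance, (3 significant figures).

1010 Ω

ω = 2πf = 218700 rad/s
X_L = ωL = 117 Ω
X_C = 1/(ωC) = 237 Ω
Net reactance X = X_L − X_C = -120 Ω
Z = 1000 − j120 Ω
|Z| = √(1000² + 120²) = 1010 Ω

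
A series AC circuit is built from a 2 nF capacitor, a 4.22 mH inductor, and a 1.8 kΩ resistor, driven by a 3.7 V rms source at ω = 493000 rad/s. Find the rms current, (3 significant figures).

1.77 mA

X_L = ωL = 2080 Ω
X_C = 1/(ωC) = 1010 Ω
Net reactance X = X_L − X_C = 1070 Ω
Z = 1800 + j1070 Ω
|Z| = √(1800² + 1070²) = 2090 Ω
I = V/|Z| = 3.7/2090 = 1.77 mA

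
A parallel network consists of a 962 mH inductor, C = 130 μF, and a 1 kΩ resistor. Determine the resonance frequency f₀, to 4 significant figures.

ω₀ = 1/√(LC) = 1/√(0.962 × 0.00013) = 89.42 rad/s
f₀ = ω₀/(2π) = 14.23 Hz

14.23 Hz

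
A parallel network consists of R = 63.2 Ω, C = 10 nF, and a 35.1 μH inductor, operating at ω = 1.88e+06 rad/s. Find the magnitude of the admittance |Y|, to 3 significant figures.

16.2 mS

X_L = ωL = 66.0 Ω
X_C = 1/(ωC) = 53.2 Ω
Parallel: admittances add. Y = 1/R + 1/(jωL) + jωC
Y = (0.0158 + j0.00365) S
|Y| = 0.0162 S → |Z| = 1/|Y| = 61.6 Ω, ∠Z = −∠Y = -13.0°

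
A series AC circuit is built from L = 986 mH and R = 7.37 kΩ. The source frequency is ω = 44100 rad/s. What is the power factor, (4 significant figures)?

0.1671

X_L = ωL = 43480 Ω
Z = 7370 + j43480 Ω
|Z| = √(7370² + 43480²) = 44100 Ω
∠Z = arctan(43480/7370) = 80.38°
cos φ = cos(80.38°) = 0.1671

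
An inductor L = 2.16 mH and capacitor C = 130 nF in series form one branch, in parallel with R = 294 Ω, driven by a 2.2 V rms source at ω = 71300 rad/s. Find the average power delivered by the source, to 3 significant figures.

16.5 mW

X_L = ωL = 154 Ω
X_C = 1/(ωC) = 108 Ω
Branch 1: Z₁ = R = 294 Ω
Branch 2 (series LC): Z₂ = j(X_L − X_C) = j46.1 Ω
Parallel: Z = Z₁Z₂/(Z₁+Z₂), |Z| = 45.6 Ω, ∠Z = 81.1°
I = V/|Z| = 48.3 mA
P = VI cos φ = 2.2 × 0.0483 × cos(81.1°) = 16.5 mW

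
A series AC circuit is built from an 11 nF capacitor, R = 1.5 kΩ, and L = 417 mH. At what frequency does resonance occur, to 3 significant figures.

2.35 kHz

ω₀ = 1/√(LC) = 1/√(0.417 × 1.1e-08) = 14770 rad/s
f₀ = ω₀/(2π) = 2.35 kHz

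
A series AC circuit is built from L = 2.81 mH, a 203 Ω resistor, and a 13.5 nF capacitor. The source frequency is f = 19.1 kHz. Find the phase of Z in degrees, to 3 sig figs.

-54.1°

ω = 2πf = 120000 rad/s
X_L = ωL = 337 Ω
X_C = 1/(ωC) = 617 Ω
Net reactance X = X_L − X_C = -280 Ω
Z = 203 − j280 Ω
|Z| = √(203² + 280²) = 346 Ω
∠Z = arctan(-280/203) = -54.1°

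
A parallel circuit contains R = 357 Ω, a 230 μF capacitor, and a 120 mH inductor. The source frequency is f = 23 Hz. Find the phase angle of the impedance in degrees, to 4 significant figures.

83.46°

ω = 2πf = 144.5 rad/s
X_L = ωL = 17.34 Ω
X_C = 1/(ωC) = 30.09 Ω
Parallel: admittances add. Y = 1/R + 1/(jωL) + jωC
Y = (0.002801 − j0.02443) S
|Y| = 0.02459 S → |Z| = 1/|Y| = 40.67 Ω, ∠Z = −∠Y = 83.46°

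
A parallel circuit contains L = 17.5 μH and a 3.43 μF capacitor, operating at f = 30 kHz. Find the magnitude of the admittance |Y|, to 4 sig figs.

343.4 mS

ω = 2πf = 188500 rad/s
X_L = ωL = 3.299 Ω
X_C = 1/(ωC) = 1.547 Ω
Parallel: admittances add. Y = 1/(jωL) + jωC
Y = (0 + j0.3434) S
|Y| = 0.3434 S → |Z| = 1/|Y| = 2.912 Ω, ∠Z = −∠Y = -90.00°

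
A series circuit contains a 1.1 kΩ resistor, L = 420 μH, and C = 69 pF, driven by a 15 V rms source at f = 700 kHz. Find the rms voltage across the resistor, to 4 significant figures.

9.074 V

ω = 2πf = 4.398e+06 rad/s
X_L = ωL = 1847 Ω
X_C = 1/(ωC) = 3295 Ω
Net reactance X = X_L − X_C = -1448 Ω
Z = 1100 − j1448 Ω
|Z| = √(1100² + 1448²) = 1818 Ω
I = V/|Z| = 8.249 mA
V_R = I·|Z_R| = 0.008249 × 1100 = 9.074 V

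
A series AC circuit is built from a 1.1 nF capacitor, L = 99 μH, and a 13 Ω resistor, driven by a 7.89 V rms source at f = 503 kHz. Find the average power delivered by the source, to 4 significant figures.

1.004 W

ω = 2πf = 3.16e+06 rad/s
X_L = ωL = 312.9 Ω
X_C = 1/(ωC) = 287.6 Ω
Net reactance X = X_L − X_C = 25.24 Ω
Z = 13.00 + j25.24 Ω
|Z| = √(13.00² + 25.24²) = 28.39 Ω
∠Z = arctan(25.24/13.00) = 62.75°
I = V/|Z| = 277.9 mA
P = VI cos φ = 7.89 × 0.2779 × cos(62.75°) = 1.004 W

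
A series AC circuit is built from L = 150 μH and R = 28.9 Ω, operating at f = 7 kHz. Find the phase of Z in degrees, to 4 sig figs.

ω = 2πf = 43980 rad/s
X_L = ωL = 6.597 Ω
Z = 28.90 + j6.597 Ω
|Z| = √(28.90² + 6.597²) = 29.64 Ω
∠Z = arctan(6.597/28.90) = 12.86°

12.86°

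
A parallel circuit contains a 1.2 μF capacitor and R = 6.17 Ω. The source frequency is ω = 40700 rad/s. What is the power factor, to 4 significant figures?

X_C = 1/(ωC) = 20.48 Ω
Parallel: admittances add. Y = 1/R + jωC
Y = (0.1621 + j0.04884) S
|Y| = 0.1693 S → |Z| = 1/|Y| = 5.908 Ω, ∠Z = −∠Y = -16.77°
cos φ = cos(-16.77°) = 0.9575

0.9575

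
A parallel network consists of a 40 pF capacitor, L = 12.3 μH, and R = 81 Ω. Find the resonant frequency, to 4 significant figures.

ω₀ = 1/√(LC) = 1/√(1.23e-05 × 4e-11) = 4.508e+07 rad/s
f₀ = ω₀/(2π) = 7.175 MHz

7.175 MHz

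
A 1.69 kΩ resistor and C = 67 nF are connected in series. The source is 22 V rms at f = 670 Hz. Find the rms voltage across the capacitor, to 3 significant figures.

ω = 2πf = 4210 rad/s
X_C = 1/(ωC) = 3550 Ω
Z = 1690 − j3550 Ω
|Z| = √(1690² + 3550²) = 3930 Ω
I = V/|Z| = 5.60 mA
V_C = I·|Z_C| = 0.00560 × 3550 = 19.9 V

19.9 V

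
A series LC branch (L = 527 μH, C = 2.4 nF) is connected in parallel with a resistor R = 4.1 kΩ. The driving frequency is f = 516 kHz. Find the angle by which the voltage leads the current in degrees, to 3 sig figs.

68.9°

ω = 2πf = 3.242e+06 rad/s
X_L = ωL = 1710 Ω
X_C = 1/(ωC) = 129 Ω
Branch 1: Z₁ = R = 4100 Ω
Branch 2 (series LC): Z₂ = j(X_L − X_C) = j1580 Ω
Parallel: Z = Z₁Z₂/(Z₁+Z₂), |Z| = 1470 Ω, ∠Z = 68.9°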